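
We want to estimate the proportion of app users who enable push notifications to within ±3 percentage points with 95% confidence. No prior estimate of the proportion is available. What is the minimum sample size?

1068

For a proportion with margin E = 0.03 at 95% confidence, z = 1.960.
With no prior estimate, use p = 0.5, which maximizes p(1−p) at 0.25.
n = 0.25 × (z/E)² = 0.25 × (1.960/0.03)² = 1067.11
Round up: n = 1068.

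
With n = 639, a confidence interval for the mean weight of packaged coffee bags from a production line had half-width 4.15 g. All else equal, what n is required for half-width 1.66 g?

3994

Margin of error scales as 1/√n, so n₂ = n₁·(E₁/E₂)².
n₂ = 639 × (4.15/1.66)² = 639 × 6.25 = 3993.75
Round up: n₂ = 3994.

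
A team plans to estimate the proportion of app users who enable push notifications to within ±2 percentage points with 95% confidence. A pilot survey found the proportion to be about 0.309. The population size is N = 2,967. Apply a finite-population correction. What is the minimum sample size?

For a proportion with margin E = 0.02 at 95% confidence, z = 1.960.
n = p̂(1−p̂)(z/E)² = 0.309 × 0.691 × (1.960/0.02)² = 2050.64 — call this n₀.
Finite-population correction with N = 2,967: n = n₀ / (1 + (n₀−1)/N) = 2050.64 / 1.691 = 1212.68
Round up: n = 1213.

n = 1213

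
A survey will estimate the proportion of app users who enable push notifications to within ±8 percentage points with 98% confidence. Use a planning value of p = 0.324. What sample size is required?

For a proportion with margin E = 0.08 at 98% confidence, z = 2.326.
n = p̂(1−p̂)(z/E)² = 0.324 × 0.676 × (2.326/0.08)² = 185.15
Round up: n = 186.

186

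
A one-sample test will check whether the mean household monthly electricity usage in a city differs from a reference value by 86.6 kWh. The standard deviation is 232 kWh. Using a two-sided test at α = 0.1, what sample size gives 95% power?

78

For a one-sample z-test, n = ((z_{α/2} + z_β)·σ/δ)².
z_{α/2} = 1.645 (two-sided α = 0.1); z_β = 1.645 (power 95% → β = 0.05).
n = (3.290 × 232 / 86.6)² = 77.68
Round up: n = 78.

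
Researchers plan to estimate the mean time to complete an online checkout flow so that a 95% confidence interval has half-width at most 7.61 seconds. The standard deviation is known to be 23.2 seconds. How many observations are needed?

36

For a mean, the margin of error is E = z·σ/√n, so n = (zσ/E)².
At 95% confidence, z = 1.960.
n = (1.960 × 23.2 / 7.61)² = 35.70
Round up: n = 36.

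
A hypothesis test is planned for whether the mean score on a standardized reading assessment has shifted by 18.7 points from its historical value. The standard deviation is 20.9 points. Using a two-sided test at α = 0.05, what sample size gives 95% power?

17

For a one-sample z-test, n = ((z_{α/2} + z_β)·σ/δ)².
z_{α/2} = 1.960 (two-sided α = 0.05); z_β = 1.645 (power 95% → β = 0.05).
n = (3.605 × 20.9 / 18.7)² = 16.23
Round up: n = 17.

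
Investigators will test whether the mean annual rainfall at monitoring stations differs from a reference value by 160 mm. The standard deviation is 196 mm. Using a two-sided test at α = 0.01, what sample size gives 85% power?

20

For a one-sample z-test, n = ((z_{α/2} + z_β)·σ/δ)².
z_{α/2} = 2.576 (two-sided α = 0.01); z_β = 1.036 (power 85% → β = 0.15).
n = (3.612 × 196 / 160)² = 19.58
Round up: n = 20.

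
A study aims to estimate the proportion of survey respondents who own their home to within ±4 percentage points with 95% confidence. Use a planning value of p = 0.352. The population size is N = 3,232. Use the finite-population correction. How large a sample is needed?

469

For a proportion with margin E = 0.04 at 95% confidence, z = 1.960.
n = p̂(1−p̂)(z/E)² = 0.352 × 0.648 × (1.960/0.04)² = 547.66 — call this n₀.
Finite-population correction with N = 3,232: n = n₀ / (1 + (n₀−1)/N) = 547.66 / 1.169 = 468.49
Round up: n = 469.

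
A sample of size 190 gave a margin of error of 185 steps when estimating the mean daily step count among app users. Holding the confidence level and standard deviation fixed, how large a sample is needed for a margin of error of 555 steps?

Margin of error scales as 1/√n, so n₂ = n₁·(E₁/E₂)².
n₂ = 190 × (185/555)² = 190 × 0.1111 = 21.11
Round up: n₂ = 22.

n = 22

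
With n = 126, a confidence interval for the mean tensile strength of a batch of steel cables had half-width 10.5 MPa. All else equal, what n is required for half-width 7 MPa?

284

Margin of error scales as 1/√n, so n₂ = n₁·(E₁/E₂)².
n₂ = 126 × (10.5/7)² = 126 × 2.25 = 283.50
Round up: n₂ = 284.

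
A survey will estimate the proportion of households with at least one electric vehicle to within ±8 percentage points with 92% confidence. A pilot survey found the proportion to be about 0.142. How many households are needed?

59

For a proportion with margin E = 0.08 at 92% confidence, z = 1.751.
n = p̂(1−p̂)(z/E)² = 0.142 × 0.858 × (1.751/0.08)² = 58.37
Round up: n = 59.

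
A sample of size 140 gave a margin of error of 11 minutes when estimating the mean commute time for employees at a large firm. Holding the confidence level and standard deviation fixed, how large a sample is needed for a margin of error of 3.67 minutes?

Margin of error scales as 1/√n, so n₂ = n₁·(E₁/E₂)².
n₂ = 140 × (11/3.67)² = 140 × 8.984 = 1257.76
Round up: n₂ = 1258.

1258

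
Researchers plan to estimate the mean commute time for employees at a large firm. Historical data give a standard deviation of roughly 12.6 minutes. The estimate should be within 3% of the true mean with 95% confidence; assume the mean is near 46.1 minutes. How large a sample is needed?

For a mean, the margin of error is E = z·σ/√n, so n = (zσ/E)².
At 95% confidence, z = 1.960.
E = 3% of 46.1 = 1.383 minutes.
n = (1.960 × 12.6 / 1.383)² = 318.87
Round up: n = 319.

n = 319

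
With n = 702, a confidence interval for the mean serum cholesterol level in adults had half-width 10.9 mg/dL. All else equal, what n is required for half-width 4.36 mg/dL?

Margin of error scales as 1/√n, so n₂ = n₁·(E₁/E₂)².
n₂ = 702 × (10.9/4.36)² = 702 × 6.25 = 4387.50
Round up: n₂ = 4388.

n = 4388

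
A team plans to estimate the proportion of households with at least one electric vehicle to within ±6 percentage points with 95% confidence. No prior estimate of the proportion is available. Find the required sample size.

267

For a proportion with margin E = 0.06 at 95% confidence, z = 1.960.
With no prior estimate, use p = 0.5, which maximizes p(1−p) at 0.25.
n = 0.25 × (z/E)² = 0.25 × (1.960/0.06)² = 266.78
Round up: n = 267.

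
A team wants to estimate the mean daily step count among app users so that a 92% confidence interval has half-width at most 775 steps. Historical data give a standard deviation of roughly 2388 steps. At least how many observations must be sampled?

For a mean, the margin of error is E = z·σ/√n, so n = (zσ/E)².
At 92% confidence, z = 1.751.
n = (1.751 × 2388 / 775)² = 29.11
Round up: n = 30.

30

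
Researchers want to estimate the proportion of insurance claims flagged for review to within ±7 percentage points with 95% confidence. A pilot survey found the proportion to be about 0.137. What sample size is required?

n = 93

For a proportion with margin E = 0.07 at 95% confidence, z = 1.960.
n = p̂(1−p̂)(z/E)² = 0.137 × 0.863 × (1.960/0.07)² = 92.69
Round up: n = 93.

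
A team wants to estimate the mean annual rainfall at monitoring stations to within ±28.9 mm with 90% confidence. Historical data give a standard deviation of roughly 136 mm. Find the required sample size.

For a mean, the margin of error is E = z·σ/√n, so n = (zσ/E)².
At 90% confidence, z = 1.645.
n = (1.645 × 136 / 28.9)² = 59.93
Round up: n = 60.

60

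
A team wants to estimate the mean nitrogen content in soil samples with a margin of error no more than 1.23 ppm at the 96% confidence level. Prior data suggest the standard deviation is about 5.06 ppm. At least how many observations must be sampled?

72

For a mean, the margin of error is E = z·σ/√n, so n = (zσ/E)².
At 96% confidence, z = 2.054.
n = (2.054 × 5.06 / 1.23)² = 71.40
Round up: n = 72.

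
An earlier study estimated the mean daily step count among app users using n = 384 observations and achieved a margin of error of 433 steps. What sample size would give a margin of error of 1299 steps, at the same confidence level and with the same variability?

Margin of error scales as 1/√n, so n₂ = n₁·(E₁/E₂)².
n₂ = 384 × (433/1299)² = 384 × 0.1111 = 42.66
Round up: n₂ = 43.

43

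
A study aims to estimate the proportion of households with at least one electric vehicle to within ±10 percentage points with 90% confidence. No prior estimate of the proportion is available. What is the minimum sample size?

68

For a proportion with margin E = 0.1 at 90% confidence, z = 1.645.
With no prior estimate, use p = 0.5, which maximizes p(1−p) at 0.25.
n = 0.25 × (z/E)² = 0.25 × (1.645/0.1)² = 67.65
Round up: n = 68.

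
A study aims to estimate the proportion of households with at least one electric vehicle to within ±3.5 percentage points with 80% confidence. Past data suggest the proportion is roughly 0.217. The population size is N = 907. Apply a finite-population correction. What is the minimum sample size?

For a proportion with margin E = 0.035 at 80% confidence, z = 1.282.
n = p̂(1−p̂)(z/E)² = 0.217 × 0.783 × (1.282/0.035)² = 227.96 — call this n₀.
Finite-population correction with N = 907: n = n₀ / (1 + (n₀−1)/N) = 227.96 / 1.25 = 182.37
Round up: n = 183.

n = 183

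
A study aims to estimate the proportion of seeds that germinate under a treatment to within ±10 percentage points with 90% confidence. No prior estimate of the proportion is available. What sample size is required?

For a proportion with margin E = 0.1 at 90% confidence, z = 1.645.
With no prior estimate, use p = 0.5, which maximizes p(1−p) at 0.25.
n = 0.25 × (z/E)² = 0.25 × (1.645/0.1)² = 67.65
Round up: n = 68.

68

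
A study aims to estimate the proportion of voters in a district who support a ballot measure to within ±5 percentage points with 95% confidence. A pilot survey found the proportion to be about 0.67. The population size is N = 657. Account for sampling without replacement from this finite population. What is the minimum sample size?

n = 225

For a proportion with margin E = 0.05 at 95% confidence, z = 1.960.
n = p̂(1−p̂)(z/E)² = 0.67 × 0.33 × (1.960/0.05)² = 339.75 — call this n₀.
Finite-population correction with N = 657: n = n₀ / (1 + (n₀−1)/N) = 339.75 / 1.516 = 224.11
Round up: n = 225.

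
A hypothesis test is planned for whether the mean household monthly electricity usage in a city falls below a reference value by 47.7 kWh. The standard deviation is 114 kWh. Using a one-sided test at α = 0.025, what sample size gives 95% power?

For a one-sample z-test, n = ((z_α + z_β)·σ/δ)².
z_α = 1.960 (one-sided α = 0.025); z_β = 1.645 (power 95% → β = 0.05).
n = (3.605 × 114 / 47.7)² = 74.23
Round up: n = 75.

75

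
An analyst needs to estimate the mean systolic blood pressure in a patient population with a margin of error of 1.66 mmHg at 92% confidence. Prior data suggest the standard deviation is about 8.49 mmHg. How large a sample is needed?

For a mean, the margin of error is E = z·σ/√n, so n = (zσ/E)².
At 92% confidence, z = 1.751.
n = (1.751 × 8.49 / 1.66)² = 80.20
Round up: n = 81.

81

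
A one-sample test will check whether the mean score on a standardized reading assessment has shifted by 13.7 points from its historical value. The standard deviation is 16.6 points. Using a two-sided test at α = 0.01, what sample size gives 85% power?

20

For a one-sample z-test, n = ((z_{α/2} + z_β)·σ/δ)².
z_{α/2} = 2.576 (two-sided α = 0.01); z_β = 1.036 (power 85% → β = 0.15).
n = (3.612 × 16.6 / 13.7)² = 19.15
Round up: n = 20.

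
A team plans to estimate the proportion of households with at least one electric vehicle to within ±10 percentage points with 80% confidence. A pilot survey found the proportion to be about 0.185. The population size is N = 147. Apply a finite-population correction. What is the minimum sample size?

For a proportion with margin E = 0.1 at 80% confidence, z = 1.282.
n = p̂(1−p̂)(z/E)² = 0.185 × 0.815 × (1.282/0.1)² = 24.78 — call this n₀.
Finite-population correction with N = 147: n = n₀ / (1 + (n₀−1)/N) = 24.78 / 1.162 = 21.33
Round up: n = 22.

22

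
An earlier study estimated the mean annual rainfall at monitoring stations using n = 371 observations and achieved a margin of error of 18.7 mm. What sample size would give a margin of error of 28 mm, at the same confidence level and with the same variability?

Margin of error scales as 1/√n, so n₂ = n₁·(E₁/E₂)².
n₂ = 371 × (18.7/28)² = 371 × 0.446 = 165.47
Round up: n₂ = 166.

n = 166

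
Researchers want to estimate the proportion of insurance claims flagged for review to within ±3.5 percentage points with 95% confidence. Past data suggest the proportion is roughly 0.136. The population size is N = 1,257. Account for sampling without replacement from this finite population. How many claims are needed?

For a proportion with margin E = 0.035 at 95% confidence, z = 1.960.
n = p̂(1−p̂)(z/E)² = 0.136 × 0.864 × (1.960/0.035)² = 368.49 — call this n₀.
Finite-population correction with N = 1,257: n = n₀ / (1 + (n₀−1)/N) = 368.49 / 1.292 = 285.21
Round up: n = 286.

286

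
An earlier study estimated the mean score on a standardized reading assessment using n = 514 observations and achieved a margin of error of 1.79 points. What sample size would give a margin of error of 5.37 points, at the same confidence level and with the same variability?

Margin of error scales as 1/√n, so n₂ = n₁·(E₁/E₂)².
n₂ = 514 × (1.79/5.37)² = 514 × 0.1111 = 57.11
Round up: n₂ = 58.

n = 58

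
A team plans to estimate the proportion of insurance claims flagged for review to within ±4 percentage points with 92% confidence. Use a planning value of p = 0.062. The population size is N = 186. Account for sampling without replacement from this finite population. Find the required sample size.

For a proportion with margin E = 0.04 at 92% confidence, z = 1.751.
n = p̂(1−p̂)(z/E)² = 0.062 × 0.938 × (1.751/0.04)² = 111.44 — call this n₀.
Finite-population correction with N = 186: n = n₀ / (1 + (n₀−1)/N) = 111.44 / 1.594 = 69.91
Round up: n = 70.

70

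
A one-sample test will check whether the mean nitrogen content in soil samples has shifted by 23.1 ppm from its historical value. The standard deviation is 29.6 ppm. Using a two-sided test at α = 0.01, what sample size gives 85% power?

For a one-sample z-test, n = ((z_{α/2} + z_β)·σ/δ)².
z_{α/2} = 2.576 (two-sided α = 0.01); z_β = 1.036 (power 85% → β = 0.15).
n = (3.612 × 29.6 / 23.1)² = 21.42
Round up: n = 22.

22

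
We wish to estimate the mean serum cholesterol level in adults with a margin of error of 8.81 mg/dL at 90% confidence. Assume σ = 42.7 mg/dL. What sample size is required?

64

For a mean, the margin of error is E = z·σ/√n, so n = (zσ/E)².
At 90% confidence, z = 1.645.
n = (1.645 × 42.7 / 8.81)² = 63.57
Round up: n = 64.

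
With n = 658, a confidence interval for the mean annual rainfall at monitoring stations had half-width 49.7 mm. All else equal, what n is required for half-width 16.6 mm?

Margin of error scales as 1/√n, so n₂ = n₁·(E₁/E₂)².
n₂ = 658 × (49.7/16.6)² = 658 × 8.964 = 5898.31
Round up: n₂ = 5899.

5899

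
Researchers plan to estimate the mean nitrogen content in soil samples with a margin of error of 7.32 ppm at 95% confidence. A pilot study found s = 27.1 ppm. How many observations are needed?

For a mean, the margin of error is E = z·σ/√n, so n = (zσ/E)².
At 95% confidence, z = 1.960.
n = (1.960 × 27.1 / 7.32)² = 52.65
Round up: n = 53.

n = 53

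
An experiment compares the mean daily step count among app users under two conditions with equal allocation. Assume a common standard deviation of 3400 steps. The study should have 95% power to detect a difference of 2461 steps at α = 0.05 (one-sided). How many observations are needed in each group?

42 per group

For two equal groups, n per group = 2·((z_α + z_β)·σ/δ)².
z_α = 1.645; z_β = 1.645 (power 95%).
n = 2 × (3.290 × 3400 / 2461)² = 2 × 20.66 = 41.32
Round up: n = 42 per group.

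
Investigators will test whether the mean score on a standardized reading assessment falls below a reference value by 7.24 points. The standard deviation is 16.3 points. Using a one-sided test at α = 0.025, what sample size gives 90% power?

n = 54

For a one-sample z-test, n = ((z_α + z_β)·σ/δ)².
z_α = 1.960 (one-sided α = 0.025); z_β = 1.282 (power 90% → β = 0.1).
n = (3.242 × 16.3 / 7.24)² = 53.28
Round up: n = 54.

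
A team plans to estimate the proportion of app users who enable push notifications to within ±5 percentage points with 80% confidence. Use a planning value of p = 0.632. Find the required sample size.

153

For a proportion with margin E = 0.05 at 80% confidence, z = 1.282.
n = p̂(1−p̂)(z/E)² = 0.632 × 0.368 × (1.282/0.05)² = 152.90
Round up: n = 153.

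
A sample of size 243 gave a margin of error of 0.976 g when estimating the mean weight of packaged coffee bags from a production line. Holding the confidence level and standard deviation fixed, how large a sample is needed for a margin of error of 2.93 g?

Margin of error scales as 1/√n, so n₂ = n₁·(E₁/E₂)².
n₂ = 243 × (0.976/2.93)² = 243 × 0.111 = 26.97
Round up: n₂ = 27.

27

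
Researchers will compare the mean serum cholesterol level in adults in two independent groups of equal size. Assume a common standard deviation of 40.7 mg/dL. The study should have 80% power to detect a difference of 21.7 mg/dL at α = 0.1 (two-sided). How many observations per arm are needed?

44 per group

For two equal groups, n per group = 2·((z_{α/2} + z_β)·σ/δ)².
z_{α/2} = 1.645; z_β = 0.842 (power 80%).
n = 2 × (2.487 × 40.7 / 21.7)² = 2 × 21.76 = 43.52
Round up: n = 44 per group.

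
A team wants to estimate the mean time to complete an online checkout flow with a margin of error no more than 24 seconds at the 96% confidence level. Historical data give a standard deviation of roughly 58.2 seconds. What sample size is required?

25

For a mean, the margin of error is E = z·σ/√n, so n = (zσ/E)².
At 96% confidence, z = 2.054.
n = (2.054 × 58.2 / 24)² = 24.81
Round up: n = 25.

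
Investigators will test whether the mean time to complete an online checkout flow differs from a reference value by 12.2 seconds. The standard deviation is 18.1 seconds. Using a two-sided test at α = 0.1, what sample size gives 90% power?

For a one-sample z-test, n = ((z_{α/2} + z_β)·σ/δ)².
z_{α/2} = 1.645 (two-sided α = 0.1); z_β = 1.282 (power 90% → β = 0.1).
n = (2.927 × 18.1 / 12.2)² = 18.86
Round up: n = 19.

n = 19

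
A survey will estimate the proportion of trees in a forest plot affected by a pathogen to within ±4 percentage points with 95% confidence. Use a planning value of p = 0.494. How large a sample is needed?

601

For a proportion with margin E = 0.04 at 95% confidence, z = 1.960.
n = p̂(1−p̂)(z/E)² = 0.494 × 0.506 × (1.960/0.04)² = 600.16
Round up: n = 601.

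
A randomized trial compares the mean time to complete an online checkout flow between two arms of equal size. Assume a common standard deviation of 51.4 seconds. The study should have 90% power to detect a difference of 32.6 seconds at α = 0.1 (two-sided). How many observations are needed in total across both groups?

86 total

For two equal groups, n per group = 2·((z_{α/2} + z_β)·σ/δ)².
z_{α/2} = 1.645; z_β = 1.282 (power 90%).
n = 2 × (2.927 × 51.4 / 32.6)² = 2 × 21.30 = 42.60
Round up: n = 43 per group.
Total across both groups: 2 × 43 = 86.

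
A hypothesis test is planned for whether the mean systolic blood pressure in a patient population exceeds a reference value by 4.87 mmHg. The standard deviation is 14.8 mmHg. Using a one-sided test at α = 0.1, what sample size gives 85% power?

For a one-sample z-test, n = ((z_α + z_β)·σ/δ)².
z_α = 1.282 (one-sided α = 0.1); z_β = 1.036 (power 85% → β = 0.15).
n = (2.318 × 14.8 / 4.87)² = 49.62
Round up: n = 50.

50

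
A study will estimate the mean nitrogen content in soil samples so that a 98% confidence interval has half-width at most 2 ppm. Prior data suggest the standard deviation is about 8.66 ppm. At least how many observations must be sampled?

For a mean, the margin of error is E = z·σ/√n, so n = (zσ/E)².
At 98% confidence, z = 2.326.
n = (2.326 × 8.66 / 2)² = 101.44
Round up: n = 102.

102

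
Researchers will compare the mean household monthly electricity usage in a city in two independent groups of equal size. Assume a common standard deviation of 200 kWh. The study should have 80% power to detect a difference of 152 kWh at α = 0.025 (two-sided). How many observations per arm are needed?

For two equal groups, n per group = 2·((z_{α/2} + z_β)·σ/δ)².
z_{α/2} = 2.241; z_β = 0.842 (power 80%).
n = 2 × (3.083 × 200 / 152)² = 2 × 16.46 = 32.92
Round up: n = 33 per group.

33 per group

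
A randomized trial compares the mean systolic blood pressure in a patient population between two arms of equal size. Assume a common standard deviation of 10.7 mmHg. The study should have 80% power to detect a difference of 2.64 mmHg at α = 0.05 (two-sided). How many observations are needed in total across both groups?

516 total

For two equal groups, n per group = 2·((z_{α/2} + z_β)·σ/δ)².
z_{α/2} = 1.960; z_β = 0.842 (power 80%).
n = 2 × (2.802 × 10.7 / 2.64)² = 2 × 128.97 = 257.94
Round up: n = 258 per group.
Total across both groups: 2 × 258 = 516.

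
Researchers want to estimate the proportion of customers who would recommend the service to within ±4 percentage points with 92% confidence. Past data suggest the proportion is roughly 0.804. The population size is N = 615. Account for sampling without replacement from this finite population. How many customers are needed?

203

For a proportion with margin E = 0.04 at 92% confidence, z = 1.751.
n = p̂(1−p̂)(z/E)² = 0.804 × 0.196 × (1.751/0.04)² = 301.97 — call this n₀.
Finite-population correction with N = 615: n = n₀ / (1 + (n₀−1)/N) = 301.97 / 1.489 = 202.80
Round up: n = 203.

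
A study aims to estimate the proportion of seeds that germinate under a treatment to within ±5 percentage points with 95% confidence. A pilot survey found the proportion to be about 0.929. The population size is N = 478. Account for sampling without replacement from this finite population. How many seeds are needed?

For a proportion with margin E = 0.05 at 95% confidence, z = 1.960.
n = p̂(1−p̂)(z/E)² = 0.929 × 0.071 × (1.960/0.05)² = 101.36 — call this n₀.
Finite-population correction with N = 478: n = n₀ / (1 + (n₀−1)/N) = 101.36 / 1.21 = 83.77
Round up: n = 84.

84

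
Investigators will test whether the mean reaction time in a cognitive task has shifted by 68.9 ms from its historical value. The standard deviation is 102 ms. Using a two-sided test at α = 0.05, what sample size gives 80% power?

18

For a one-sample z-test, n = ((z_{α/2} + z_β)·σ/δ)².
z_{α/2} = 1.960 (two-sided α = 0.05); z_β = 0.842 (power 80% → β = 0.2).
n = (2.802 × 102 / 68.9)² = 17.21
Round up: n = 18.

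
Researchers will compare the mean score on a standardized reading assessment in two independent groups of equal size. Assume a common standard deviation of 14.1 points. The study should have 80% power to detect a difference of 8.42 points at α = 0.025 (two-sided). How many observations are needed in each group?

For two equal groups, n per group = 2·((z_{α/2} + z_β)·σ/δ)².
z_{α/2} = 2.241; z_β = 0.842 (power 80%).
n = 2 × (3.083 × 14.1 / 8.42)² = 2 × 26.65 = 53.30
Round up: n = 54 per group.

54 per group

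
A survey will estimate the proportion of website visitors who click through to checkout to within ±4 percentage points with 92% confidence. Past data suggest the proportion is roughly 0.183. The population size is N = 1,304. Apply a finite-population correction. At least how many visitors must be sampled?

236

For a proportion with margin E = 0.04 at 92% confidence, z = 1.751.
n = p̂(1−p̂)(z/E)² = 0.183 × 0.817 × (1.751/0.04)² = 286.50 — call this n₀.
Finite-population correction with N = 1,304: n = n₀ / (1 + (n₀−1)/N) = 286.50 / 1.219 = 235.03
Round up: n = 236.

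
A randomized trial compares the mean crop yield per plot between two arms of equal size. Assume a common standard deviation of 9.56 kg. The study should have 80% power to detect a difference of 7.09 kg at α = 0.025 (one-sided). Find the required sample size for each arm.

29 per group

For two equal groups, n per group = 2·((z_α + z_β)·σ/δ)².
z_α = 1.960; z_β = 0.842 (power 80%).
n = 2 × (2.802 × 9.56 / 7.09)² = 2 × 14.27 = 28.54
Round up: n = 29 per group.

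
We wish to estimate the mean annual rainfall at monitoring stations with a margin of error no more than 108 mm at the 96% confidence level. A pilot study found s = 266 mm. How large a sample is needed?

For a mean, the margin of error is E = z·σ/√n, so n = (zσ/E)².
At 96% confidence, z = 2.054.
n = (2.054 × 266 / 108)² = 25.59
Round up: n = 26.

26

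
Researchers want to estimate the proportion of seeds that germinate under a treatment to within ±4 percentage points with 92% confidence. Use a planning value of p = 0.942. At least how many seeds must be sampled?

105

For a proportion with margin E = 0.04 at 92% confidence, z = 1.751.
n = p̂(1−p̂)(z/E)² = 0.942 × 0.058 × (1.751/0.04)² = 104.70
Round up: n = 105.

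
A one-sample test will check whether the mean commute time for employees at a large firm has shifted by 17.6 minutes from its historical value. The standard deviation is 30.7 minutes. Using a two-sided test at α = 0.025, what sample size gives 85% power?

For a one-sample z-test, n = ((z_{α/2} + z_β)·σ/δ)².
z_{α/2} = 2.241 (two-sided α = 0.025); z_β = 1.036 (power 85% → β = 0.15).
n = (3.277 × 30.7 / 17.6)² = 32.67
Round up: n = 33.

33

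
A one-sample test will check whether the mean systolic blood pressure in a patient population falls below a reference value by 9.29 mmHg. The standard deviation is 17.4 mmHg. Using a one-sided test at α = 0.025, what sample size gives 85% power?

For a one-sample z-test, n = ((z_α + z_β)·σ/δ)².
z_α = 1.960 (one-sided α = 0.025); z_β = 1.036 (power 85% → β = 0.15).
n = (2.996 × 17.4 / 9.29)² = 31.49
Round up: n = 32.

32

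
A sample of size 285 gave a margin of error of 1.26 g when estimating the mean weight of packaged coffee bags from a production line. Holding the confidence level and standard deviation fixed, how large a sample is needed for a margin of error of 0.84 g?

Margin of error scales as 1/√n, so n₂ = n₁·(E₁/E₂)².
n₂ = 285 × (1.26/0.84)² = 285 × 2.25 = 641.25
Round up: n₂ = 642.

642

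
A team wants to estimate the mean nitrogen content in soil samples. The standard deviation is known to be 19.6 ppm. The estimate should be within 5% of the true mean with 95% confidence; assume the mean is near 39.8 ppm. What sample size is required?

373

For a mean, the margin of error is E = z·σ/√n, so n = (zσ/E)².
At 95% confidence, z = 1.960.
E = 5% of 39.8 = 1.99 ppm.
n = (1.960 × 19.6 / 1.99)² = 372.66
Round up: n = 373.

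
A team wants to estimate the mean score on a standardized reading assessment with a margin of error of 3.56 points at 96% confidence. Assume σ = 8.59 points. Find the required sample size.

For a mean, the margin of error is E = z·σ/√n, so n = (zσ/E)².
At 96% confidence, z = 2.054.
n = (2.054 × 8.59 / 3.56)² = 24.56
Round up: n = 25.

25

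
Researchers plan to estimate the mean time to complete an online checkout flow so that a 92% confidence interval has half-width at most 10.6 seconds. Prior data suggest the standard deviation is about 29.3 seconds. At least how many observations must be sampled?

24

For a mean, the margin of error is E = z·σ/√n, so n = (zσ/E)².
At 92% confidence, z = 1.751.
n = (1.751 × 29.3 / 10.6)² = 23.43
Round up: n = 24.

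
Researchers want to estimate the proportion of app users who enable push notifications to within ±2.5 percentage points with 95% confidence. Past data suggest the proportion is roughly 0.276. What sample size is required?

For a proportion with margin E = 0.025 at 95% confidence, z = 1.960.
n = p̂(1−p̂)(z/E)² = 0.276 × 0.724 × (1.960/0.025)² = 1228.23
Round up: n = 1229.

1229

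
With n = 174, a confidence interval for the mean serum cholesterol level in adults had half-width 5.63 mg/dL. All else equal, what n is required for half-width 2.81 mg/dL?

Margin of error scales as 1/√n, so n₂ = n₁·(E₁/E₂)².
n₂ = 174 × (5.63/2.81)² = 174 × 4.014 = 698.44
Round up: n₂ = 699.

699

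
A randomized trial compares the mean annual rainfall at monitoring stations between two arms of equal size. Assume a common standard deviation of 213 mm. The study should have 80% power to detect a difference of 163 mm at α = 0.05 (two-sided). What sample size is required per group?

For two equal groups, n per group = 2·((z_{α/2} + z_β)·σ/δ)².
z_{α/2} = 1.960; z_β = 0.842 (power 80%).
n = 2 × (2.802 × 213 / 163)² = 2 × 13.41 = 26.82
Round up: n = 27 per group.

27 per group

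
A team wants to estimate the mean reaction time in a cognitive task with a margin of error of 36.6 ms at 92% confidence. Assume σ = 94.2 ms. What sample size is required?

For a mean, the margin of error is E = z·σ/√n, so n = (zσ/E)².
At 92% confidence, z = 1.751.
n = (1.751 × 94.2 / 36.6)² = 20.31
Round up: n = 21.

21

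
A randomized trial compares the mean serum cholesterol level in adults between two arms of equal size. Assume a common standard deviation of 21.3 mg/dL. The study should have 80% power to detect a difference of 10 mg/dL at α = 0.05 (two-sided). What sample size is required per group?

For two equal groups, n per group = 2·((z_{α/2} + z_β)·σ/δ)².
z_{α/2} = 1.960; z_β = 0.842 (power 80%).
n = 2 × (2.802 × 21.3 / 10)² = 2 × 35.62 = 71.24
Round up: n = 72 per group.

72 per group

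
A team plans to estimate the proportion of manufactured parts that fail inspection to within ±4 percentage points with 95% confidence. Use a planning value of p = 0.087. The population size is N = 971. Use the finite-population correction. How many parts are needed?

For a proportion with margin E = 0.04 at 95% confidence, z = 1.960.
n = p̂(1−p̂)(z/E)² = 0.087 × 0.913 × (1.960/0.04)² = 190.71 — call this n₀.
Finite-population correction with N = 971: n = n₀ / (1 + (n₀−1)/N) = 190.71 / 1.195 = 159.59
Round up: n = 160.

n = 160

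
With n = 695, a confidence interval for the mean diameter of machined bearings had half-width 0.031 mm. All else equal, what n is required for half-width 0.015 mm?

2969

Margin of error scales as 1/√n, so n₂ = n₁·(E₁/E₂)².
n₂ = 695 × (0.031/0.015)² = 695 × 4.271 = 2968.34
Round up: n₂ = 2969.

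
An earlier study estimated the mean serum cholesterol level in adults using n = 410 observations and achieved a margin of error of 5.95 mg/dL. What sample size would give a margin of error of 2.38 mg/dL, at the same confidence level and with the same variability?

2563

Margin of error scales as 1/√n, so n₂ = n₁·(E₁/E₂)².
n₂ = 410 × (5.95/2.38)² = 410 × 6.25 = 2562.50
Round up: n₂ = 2563.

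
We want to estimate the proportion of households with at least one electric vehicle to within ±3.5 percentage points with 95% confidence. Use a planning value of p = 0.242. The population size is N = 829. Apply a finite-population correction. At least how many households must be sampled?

For a proportion with margin E = 0.035 at 95% confidence, z = 1.960.
n = p̂(1−p̂)(z/E)² = 0.242 × 0.758 × (1.960/0.035)² = 575.26 — call this n₀.
Finite-population correction with N = 829: n = n₀ / (1 + (n₀−1)/N) = 575.26 / 1.693 = 339.79
Round up: n = 340.

n = 340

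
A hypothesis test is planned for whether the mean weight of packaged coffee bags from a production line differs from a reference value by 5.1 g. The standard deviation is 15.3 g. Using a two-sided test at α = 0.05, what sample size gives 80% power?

For a one-sample z-test, n = ((z_{α/2} + z_β)·σ/δ)².
z_{α/2} = 1.960 (two-sided α = 0.05); z_β = 0.842 (power 80% → β = 0.2).
n = (2.802 × 15.3 / 5.1)² = 70.66
Round up: n = 71.

71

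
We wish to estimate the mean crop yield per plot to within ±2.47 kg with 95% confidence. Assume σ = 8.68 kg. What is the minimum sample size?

For a mean, the margin of error is E = z·σ/√n, so n = (zσ/E)².
At 95% confidence, z = 1.960.
n = (1.960 × 8.68 / 2.47)² = 47.44
Round up: n = 48.

48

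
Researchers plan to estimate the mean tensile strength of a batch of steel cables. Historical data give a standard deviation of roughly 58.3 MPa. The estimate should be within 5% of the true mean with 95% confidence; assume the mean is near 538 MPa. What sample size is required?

For a mean, the margin of error is E = z·σ/√n, so n = (zσ/E)².
At 95% confidence, z = 1.960.
E = 5% of 538 = 26.9 MPa.
n = (1.960 × 58.3 / 26.9)² = 18.04
Round up: n = 19.

19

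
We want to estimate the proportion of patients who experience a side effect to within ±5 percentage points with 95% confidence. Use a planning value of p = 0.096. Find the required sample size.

For a proportion with margin E = 0.05 at 95% confidence, z = 1.960.
n = p̂(1−p̂)(z/E)² = 0.096 × 0.904 × (1.960/0.05)² = 133.36
Round up: n = 134.

134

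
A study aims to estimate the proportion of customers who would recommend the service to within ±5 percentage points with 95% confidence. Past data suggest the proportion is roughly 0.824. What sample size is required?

For a proportion with margin E = 0.05 at 95% confidence, z = 1.960.
n = p̂(1−p̂)(z/E)² = 0.824 × 0.176 × (1.960/0.05)² = 222.85
Round up: n = 223.

223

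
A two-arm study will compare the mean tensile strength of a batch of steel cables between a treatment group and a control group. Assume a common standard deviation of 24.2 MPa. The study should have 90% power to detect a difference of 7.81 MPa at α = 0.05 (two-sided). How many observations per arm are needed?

202 per group

For two equal groups, n per group = 2·((z_{α/2} + z_β)·σ/δ)².
z_{α/2} = 1.960; z_β = 1.282 (power 90%).
n = 2 × (3.242 × 24.2 / 7.81)² = 2 × 100.91 = 201.82
Round up: n = 202 per group.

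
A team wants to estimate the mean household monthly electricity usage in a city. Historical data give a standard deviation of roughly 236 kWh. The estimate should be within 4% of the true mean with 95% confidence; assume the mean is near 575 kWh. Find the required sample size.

405

For a mean, the margin of error is E = z·σ/√n, so n = (zσ/E)².
At 95% confidence, z = 1.960.
E = 4% of 575 = 23 kWh.
n = (1.960 × 236 / 23)² = 404.46
Round up: n = 405.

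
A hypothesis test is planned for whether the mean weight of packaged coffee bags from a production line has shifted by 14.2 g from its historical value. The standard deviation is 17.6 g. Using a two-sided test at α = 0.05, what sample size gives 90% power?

For a one-sample z-test, n = ((z_{α/2} + z_β)·σ/δ)².
z_{α/2} = 1.960 (two-sided α = 0.05); z_β = 1.282 (power 90% → β = 0.1).
n = (3.242 × 17.6 / 14.2)² = 16.15
Round up: n = 17.

17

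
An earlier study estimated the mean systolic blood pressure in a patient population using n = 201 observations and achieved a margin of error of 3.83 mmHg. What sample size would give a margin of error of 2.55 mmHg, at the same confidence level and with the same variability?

Margin of error scales as 1/√n, so n₂ = n₁·(E₁/E₂)².
n₂ = 201 × (3.83/2.55)² = 201 × 2.256 = 453.46
Round up: n₂ = 454.

n = 454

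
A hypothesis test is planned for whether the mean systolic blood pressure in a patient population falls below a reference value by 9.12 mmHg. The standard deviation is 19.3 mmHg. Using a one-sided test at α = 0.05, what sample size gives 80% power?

28

For a one-sample z-test, n = ((z_α + z_β)·σ/δ)².
z_α = 1.645 (one-sided α = 0.05); z_β = 0.842 (power 80% → β = 0.2).
n = (2.487 × 19.3 / 9.12)² = 27.70
Round up: n = 28.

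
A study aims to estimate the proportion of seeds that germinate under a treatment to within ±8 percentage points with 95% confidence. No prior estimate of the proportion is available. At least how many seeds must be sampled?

n = 151

For a proportion with margin E = 0.08 at 95% confidence, z = 1.960.
With no prior estimate, use p = 0.5, which maximizes p(1−p) at 0.25.
n = 0.25 × (z/E)² = 0.25 × (1.960/0.08)² = 150.06
Round up: n = 151.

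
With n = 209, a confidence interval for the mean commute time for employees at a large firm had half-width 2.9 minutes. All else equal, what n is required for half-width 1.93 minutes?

472

Margin of error scales as 1/√n, so n₂ = n₁·(E₁/E₂)².
n₂ = 209 × (2.9/1.93)² = 209 × 2.258 = 471.92
Round up: n₂ = 472.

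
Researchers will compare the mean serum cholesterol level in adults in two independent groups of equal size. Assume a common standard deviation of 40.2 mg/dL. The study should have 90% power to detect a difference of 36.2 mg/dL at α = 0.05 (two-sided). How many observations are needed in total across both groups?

For two equal groups, n per group = 2·((z_{α/2} + z_β)·σ/δ)².
z_{α/2} = 1.960; z_β = 1.282 (power 90%).
n = 2 × (3.242 × 40.2 / 36.2)² = 2 × 12.96 = 25.92
Round up: n = 26 per group.
Total across both groups: 2 × 26 = 52.

52 total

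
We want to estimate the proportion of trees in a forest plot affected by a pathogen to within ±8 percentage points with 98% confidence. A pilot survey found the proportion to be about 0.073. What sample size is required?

58

For a proportion with margin E = 0.08 at 98% confidence, z = 2.326.
n = p̂(1−p̂)(z/E)² = 0.073 × 0.927 × (2.326/0.08)² = 57.21
Round up: n = 58.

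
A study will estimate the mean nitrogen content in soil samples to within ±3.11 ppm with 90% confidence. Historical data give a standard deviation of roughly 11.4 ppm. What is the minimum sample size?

n = 37

For a mean, the margin of error is E = z·σ/√n, so n = (zσ/E)².
At 90% confidence, z = 1.645.
n = (1.645 × 11.4 / 3.11)² = 36.36
Round up: n = 37.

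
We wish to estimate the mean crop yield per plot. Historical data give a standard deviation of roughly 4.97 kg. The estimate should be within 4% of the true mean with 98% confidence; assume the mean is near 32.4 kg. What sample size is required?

For a mean, the margin of error is E = z·σ/√n, so n = (zσ/E)².
At 98% confidence, z = 2.326.
E = 4% of 32.4 = 1.296 kg.
n = (2.326 × 4.97 / 1.296)² = 79.57
Round up: n = 80.

80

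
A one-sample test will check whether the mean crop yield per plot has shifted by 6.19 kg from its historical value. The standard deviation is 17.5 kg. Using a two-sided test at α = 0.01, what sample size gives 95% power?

For a one-sample z-test, n = ((z_{α/2} + z_β)·σ/δ)².
z_{α/2} = 2.576 (two-sided α = 0.01); z_β = 1.645 (power 95% → β = 0.05).
n = (4.221 × 17.5 / 6.19)² = 142.41
Round up: n = 143.

143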